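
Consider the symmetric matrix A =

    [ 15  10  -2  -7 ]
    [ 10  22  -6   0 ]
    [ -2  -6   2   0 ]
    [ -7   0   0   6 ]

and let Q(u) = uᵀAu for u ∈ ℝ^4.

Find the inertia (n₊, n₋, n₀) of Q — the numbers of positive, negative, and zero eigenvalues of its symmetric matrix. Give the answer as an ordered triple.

(4, 0, 0)

Row-reducing A symmetrically gives the diagonal entries 15, 46/3, 36/115, 5/9.
That gives 4 positive pivots.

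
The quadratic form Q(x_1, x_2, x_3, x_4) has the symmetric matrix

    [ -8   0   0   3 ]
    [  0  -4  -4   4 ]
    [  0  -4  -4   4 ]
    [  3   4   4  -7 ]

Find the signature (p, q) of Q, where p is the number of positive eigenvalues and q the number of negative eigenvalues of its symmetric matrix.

Row-reducing A symmetrically gives the diagonal entries -8, -4, 0, -15/8.
That gives 3 negative, 1 zero pivots.

(0, 3)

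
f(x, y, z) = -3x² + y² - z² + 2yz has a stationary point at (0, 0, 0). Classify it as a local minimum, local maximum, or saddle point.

The Hessian at the origin is H = [[-6, 0, 0], [0, 2, 2], [0, 2, -2]].
Symmetric row and column elimination reduces H to a congruent diagonal form with pivots -6, 2, -4.
So there are 1 positive, 2 negative pivots.
H is indefinite, so the origin is a saddle point.

saddle point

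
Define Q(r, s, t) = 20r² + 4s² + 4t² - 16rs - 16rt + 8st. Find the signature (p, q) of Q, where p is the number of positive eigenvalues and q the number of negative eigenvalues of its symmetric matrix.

(2, 0)

Write A = [[20, -8, -8], [-8, 4, 4], [-8, 4, 4]].
Applying the same elementary operations to the rows and columns of A produces a congruent diagonal matrix with entries 20, 4/5, 0.
That gives 2 positive, 1 zero pivots.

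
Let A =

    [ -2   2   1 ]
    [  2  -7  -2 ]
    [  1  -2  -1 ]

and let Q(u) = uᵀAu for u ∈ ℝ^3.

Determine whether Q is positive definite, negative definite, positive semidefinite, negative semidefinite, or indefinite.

Row-reducing A symmetrically gives the diagonal entries -2, -5, -3/10.
So there are 3 negative pivots.
Hence Q is negative definite.

negative definite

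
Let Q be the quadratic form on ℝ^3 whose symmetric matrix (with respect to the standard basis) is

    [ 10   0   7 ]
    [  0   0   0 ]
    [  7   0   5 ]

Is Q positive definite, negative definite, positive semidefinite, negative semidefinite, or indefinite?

positive semidefinite

Symmetric row and column elimination reduces A to a congruent diagonal form with pivots 10, 0, 1/10.
That gives 2 positive, 1 zero pivots.
Hence Q is positive semidefinite.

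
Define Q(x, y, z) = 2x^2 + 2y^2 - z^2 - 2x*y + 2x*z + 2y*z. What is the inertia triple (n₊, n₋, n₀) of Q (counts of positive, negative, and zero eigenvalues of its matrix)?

The associated matrix is A = [[2, -1, 1], [-1, 2, 1], [1, 1, -1]].
Row-reducing A symmetrically gives the diagonal entries 2, 3/2, -3.
So there are 2 positive, 1 negative pivots.

(2, 1, 0)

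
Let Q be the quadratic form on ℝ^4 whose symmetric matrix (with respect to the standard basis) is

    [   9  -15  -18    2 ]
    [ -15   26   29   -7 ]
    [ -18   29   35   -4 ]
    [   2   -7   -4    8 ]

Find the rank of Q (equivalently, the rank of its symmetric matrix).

4

Congruent diagonalization of A (simultaneous row and column reduction) yields pivots 9, 1, -2, 5/6.
That gives 3 positive, 1 negative pivots.
The rank is the number of nonzero pivots: 4.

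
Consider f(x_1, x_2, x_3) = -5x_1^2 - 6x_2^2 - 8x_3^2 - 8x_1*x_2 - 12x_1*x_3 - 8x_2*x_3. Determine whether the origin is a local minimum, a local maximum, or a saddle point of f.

The Hessian at the origin is H = [[-10, -8, -12], [-8, -12, -8], [-12, -8, -16]].
Row-reducing H symmetrically gives the diagonal entries -10, -28/5, -8/7.
Counting signs: 3 negative.
H is negative definite, so the origin is a strict local maximum.

local maximum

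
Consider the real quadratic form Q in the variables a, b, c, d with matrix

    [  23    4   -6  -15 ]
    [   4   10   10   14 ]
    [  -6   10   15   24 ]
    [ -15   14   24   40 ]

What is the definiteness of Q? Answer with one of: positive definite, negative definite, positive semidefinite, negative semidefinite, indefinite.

An LDLᵀ factorisation of A has diagonal entries 23, 214/23, 35/107, 1/7.
So there are 4 positive pivots.
Hence Q is positive definite.

positive definite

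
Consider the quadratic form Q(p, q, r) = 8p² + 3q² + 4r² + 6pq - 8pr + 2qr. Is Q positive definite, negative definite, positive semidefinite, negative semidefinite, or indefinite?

The associated matrix is A = [[8, 3, -4], [3, 3, 1], [-4, 1, 4]].
Row-reducing A symmetrically gives the diagonal entries 8, 15/8, -4/3.
So there are 2 positive, 1 negative pivots.
Hence Q is indefinite.

indefinite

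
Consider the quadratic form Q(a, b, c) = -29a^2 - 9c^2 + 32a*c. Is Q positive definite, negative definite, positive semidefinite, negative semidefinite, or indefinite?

negative semidefinite

The symmetric matrix is A = [[-29, 0, 16], [0, 0, 0], [16, 0, -9]].
Symmetric row and column elimination reduces A to a congruent diagonal form with pivots -29, 0, -5/29.
Counting signs: 2 negative, 1 zero.
Hence Q is negative semidefinite.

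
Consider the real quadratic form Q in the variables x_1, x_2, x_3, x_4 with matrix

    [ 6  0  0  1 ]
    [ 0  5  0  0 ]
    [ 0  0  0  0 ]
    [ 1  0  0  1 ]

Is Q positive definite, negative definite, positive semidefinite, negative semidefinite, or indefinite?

positive semidefinite

Congruent diagonalization of A (simultaneous row and column reduction) yields pivots 6, 5, 0, 5/6.
Counting signs: 3 positive, 1 zero.
Hence Q is positive semidefinite.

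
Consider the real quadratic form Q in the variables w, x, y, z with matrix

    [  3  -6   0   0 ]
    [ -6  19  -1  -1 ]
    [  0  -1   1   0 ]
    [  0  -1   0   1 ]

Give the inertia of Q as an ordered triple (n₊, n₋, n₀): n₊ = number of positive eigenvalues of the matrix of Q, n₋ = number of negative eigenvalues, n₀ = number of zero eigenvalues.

Row-reducing A symmetrically gives the diagonal entries 3, 7, 6/7, 5/6.
Counting signs: 4 positive.

(4, 0, 0)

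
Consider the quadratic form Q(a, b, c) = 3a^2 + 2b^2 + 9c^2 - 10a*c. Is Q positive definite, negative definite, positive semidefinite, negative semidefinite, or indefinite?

Write A = [[3, 0, -5], [0, 2, 0], [-5, 0, 9]].
An LDLᵀ factorisation of A has diagonal entries 3, 2, 2/3.
Counting signs: 3 positive.
Hence Q is positive definite.

positive definite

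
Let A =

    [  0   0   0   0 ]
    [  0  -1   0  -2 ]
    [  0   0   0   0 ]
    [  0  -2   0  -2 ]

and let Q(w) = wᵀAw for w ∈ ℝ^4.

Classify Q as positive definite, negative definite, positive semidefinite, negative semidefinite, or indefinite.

indefinite

Symmetric row and column elimination reduces A to a congruent diagonal form with pivots 0, -1, 0, 2.
Counting signs: 1 positive, 1 negative, 2 zero.
Hence Q is indefinite.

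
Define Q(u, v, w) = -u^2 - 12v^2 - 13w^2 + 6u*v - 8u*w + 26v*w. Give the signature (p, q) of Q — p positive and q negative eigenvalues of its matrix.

Write A = [[-1, 3, -4], [3, -12, 13], [-4, 13, -13]].
Congruent diagonalization of A (simultaneous row and column reduction) yields pivots -1, -3, 10/3.
Counting signs: 1 positive, 2 negative.

(1, 2)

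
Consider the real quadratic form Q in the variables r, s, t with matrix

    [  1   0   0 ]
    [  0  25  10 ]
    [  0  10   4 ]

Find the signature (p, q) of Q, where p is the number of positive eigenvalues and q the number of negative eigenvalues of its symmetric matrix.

Congruent diagonalization of A (simultaneous row and column reduction) yields pivots 1, 25, 0.
That gives 2 positive, 1 zero pivots.

(2, 0)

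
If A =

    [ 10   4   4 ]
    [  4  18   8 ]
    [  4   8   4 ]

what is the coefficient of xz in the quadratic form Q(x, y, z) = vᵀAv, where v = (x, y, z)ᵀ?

The coefficient of xz is A[1,3] + A[3,1] = 2·4 = 8.

8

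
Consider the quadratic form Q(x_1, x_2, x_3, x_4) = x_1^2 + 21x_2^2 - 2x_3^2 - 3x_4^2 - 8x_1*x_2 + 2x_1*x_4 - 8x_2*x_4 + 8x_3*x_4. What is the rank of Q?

4

Write A = [[1, -4, 0, 1], [-4, 21, 0, -4], [0, 0, -2, 4], [1, -4, 4, -3]].
Symmetric row and column elimination reduces A to a congruent diagonal form with pivots 1, 5, -2, 4.
So there are 3 positive, 1 negative pivots.
The rank is the number of nonzero pivots: 4.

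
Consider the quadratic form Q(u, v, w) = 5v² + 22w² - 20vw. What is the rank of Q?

The symmetric matrix is A = [[0, 0, 0], [0, 5, -10], [0, -10, 22]].
Congruent diagonalization of A (simultaneous row and column reduction) yields pivots 0, 5, 2.
So there are 2 positive, 1 zero pivots.
The rank is the number of nonzero pivots: 2.

2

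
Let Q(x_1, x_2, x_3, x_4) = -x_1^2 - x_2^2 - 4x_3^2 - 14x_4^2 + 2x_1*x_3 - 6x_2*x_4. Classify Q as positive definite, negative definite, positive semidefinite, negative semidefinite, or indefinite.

negative definite

The symmetric matrix of Q is A = [[-1, 0, 1, 0], [0, -1, 0, -3], [1, 0, -4, 0], [0, -3, 0, -14]].
Leading principal minors: Δ_1 = -1, Δ_2 = 1, Δ_3 = -3, Δ_4 = 15.
The signs alternate starting with Δ_1 < 0, so by Sylvester's criterion Q is negative definite.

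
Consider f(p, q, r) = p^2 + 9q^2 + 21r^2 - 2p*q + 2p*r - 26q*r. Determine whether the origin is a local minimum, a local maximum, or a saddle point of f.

local minimum

The Hessian at the origin is H = [[2, -2, 2], [-2, 18, -26], [2, -26, 42]].
An LDLᵀ factorisation of H has diagonal entries 2, 16, 4.
Counting signs: 3 positive.
H is positive definite, so the origin is a strict local minimum.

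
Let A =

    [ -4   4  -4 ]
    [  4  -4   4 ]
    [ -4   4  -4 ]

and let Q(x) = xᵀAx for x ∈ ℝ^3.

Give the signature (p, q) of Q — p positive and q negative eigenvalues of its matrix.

Applying the same elementary operations to the rows and columns of A produces a congruent diagonal matrix with entries -4, 0, 0.
So there are 1 negative, 2 zero pivots.

(0, 1)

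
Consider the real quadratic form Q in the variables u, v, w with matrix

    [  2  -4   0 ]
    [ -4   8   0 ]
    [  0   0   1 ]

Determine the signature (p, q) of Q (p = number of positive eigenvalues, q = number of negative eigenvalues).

Congruent diagonalization of A (simultaneous row and column reduction) yields pivots 2, 0, 1.
Counting signs: 2 positive, 1 zero.

(2, 0)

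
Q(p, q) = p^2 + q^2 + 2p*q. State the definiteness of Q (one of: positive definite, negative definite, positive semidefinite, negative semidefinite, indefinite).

The symmetric matrix of Q is [[1, 1], [1, 1]].
For the 2×2 matrix [[1, 1], [1, 1]]: det = 1·1 − (1)² = 0, trace = 2.
det = 0 so one eigenvalue is zero; the form is semidefinite with the sign of the trace.

positive semidefinite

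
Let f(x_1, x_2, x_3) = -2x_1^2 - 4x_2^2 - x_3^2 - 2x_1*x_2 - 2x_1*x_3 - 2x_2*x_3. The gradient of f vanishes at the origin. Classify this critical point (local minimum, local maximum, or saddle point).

local maximum

The Hessian at the origin is H = [[-4, -2, -2], [-2, -8, -2], [-2, -2, -2]].
An LDLᵀ factorisation of H has diagonal entries -4, -7, -6/7.
So there are 3 negative pivots.
H is negative definite, so the origin is a strict local maximum.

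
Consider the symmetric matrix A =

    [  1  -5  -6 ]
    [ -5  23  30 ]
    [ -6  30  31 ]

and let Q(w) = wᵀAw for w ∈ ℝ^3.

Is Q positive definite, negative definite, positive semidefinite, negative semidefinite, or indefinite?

Applying the same elementary operations to the rows and columns of A produces a congruent diagonal matrix with entries 1, -2, -5.
So there are 1 positive, 2 negative pivots.
Hence Q is indefinite.

indefinite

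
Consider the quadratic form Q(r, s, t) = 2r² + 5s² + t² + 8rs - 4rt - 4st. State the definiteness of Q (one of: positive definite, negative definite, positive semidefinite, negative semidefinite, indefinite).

indefinite

The symmetric matrix is A = [[2, 4, -2], [4, 5, -2], [-2, -2, 1]].
Symmetric row and column elimination reduces A to a congruent diagonal form with pivots 2, -3, 1/3.
So there are 2 positive, 1 negative pivots.
Hence Q is indefinite.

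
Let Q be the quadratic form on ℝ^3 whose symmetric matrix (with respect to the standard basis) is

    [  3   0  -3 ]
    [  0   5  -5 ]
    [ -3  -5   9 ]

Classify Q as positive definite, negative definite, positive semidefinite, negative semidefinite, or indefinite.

positive definite

Leading principal minors: Δ_1 = 3, Δ_2 = 15, Δ_3 = 15.
All leading principal minors are positive, so by Sylvester's criterion Q is positive definite.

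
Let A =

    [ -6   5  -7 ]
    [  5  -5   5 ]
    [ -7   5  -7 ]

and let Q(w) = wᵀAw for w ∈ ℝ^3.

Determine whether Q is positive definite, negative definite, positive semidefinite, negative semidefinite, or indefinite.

Symmetric row and column elimination reduces A to a congruent diagonal form with pivots -6, -5/6, 2.
Counting signs: 1 positive, 2 negative.
Hence Q is indefinite.

indefinite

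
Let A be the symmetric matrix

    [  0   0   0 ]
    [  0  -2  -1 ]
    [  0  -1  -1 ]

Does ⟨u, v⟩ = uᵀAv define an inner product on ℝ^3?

no

Applying the same elementary operations to the rows and columns of A produces a congruent diagonal matrix with entries 0, -2, -1/2.
Counting signs: 2 negative, 1 zero.
Hence Q is negative semidefinite.
⟨·,·⟩ is an inner product exactly when A is positive definite.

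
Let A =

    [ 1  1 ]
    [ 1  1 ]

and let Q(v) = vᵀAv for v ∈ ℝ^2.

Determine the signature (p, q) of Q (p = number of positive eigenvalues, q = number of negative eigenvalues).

(1, 0)

Applying the same elementary operations to the rows and columns of A produces a congruent diagonal matrix with entries 1, 0.
Counting signs: 1 positive, 1 zero.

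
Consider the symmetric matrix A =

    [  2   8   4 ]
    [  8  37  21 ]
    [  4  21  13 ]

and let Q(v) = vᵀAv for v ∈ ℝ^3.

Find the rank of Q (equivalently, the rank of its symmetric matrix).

2

Applying the same elementary operations to the rows and columns of A produces a congruent diagonal matrix with entries 2, 5, 0.
Counting signs: 2 positive, 1 zero.
The rank is the number of nonzero pivots: 2.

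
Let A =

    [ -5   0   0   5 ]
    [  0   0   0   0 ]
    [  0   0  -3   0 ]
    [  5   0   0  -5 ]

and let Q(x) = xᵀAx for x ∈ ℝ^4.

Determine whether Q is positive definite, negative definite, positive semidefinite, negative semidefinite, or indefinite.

Symmetric row and column elimination reduces A to a congruent diagonal form with pivots -5, 0, -3, 0.
So there are 2 negative, 2 zero pivots.
Hence Q is negative semidefinite.

negative semidefinite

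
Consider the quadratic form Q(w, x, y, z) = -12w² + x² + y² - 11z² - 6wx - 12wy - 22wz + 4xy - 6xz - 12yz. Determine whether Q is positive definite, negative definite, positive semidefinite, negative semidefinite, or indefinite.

indefinite

Write A = [[-12, -3, -6, -11], [-3, 1, 2, -3], [-6, 2, 1, -6], [-11, -3, -6, -11]].
Applying the same elementary operations to the rows and columns of A produces a congruent diagonal matrix with entries -12, 7/4, -3, -20/21.
So there are 1 positive, 3 negative pivots.
Hence Q is indefinite.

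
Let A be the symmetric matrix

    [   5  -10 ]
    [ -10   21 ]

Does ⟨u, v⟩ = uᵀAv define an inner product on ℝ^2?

yes

Leading principal minors: Δ_1 = 5, Δ_2 = 5.
All leading principal minors are positive, so by Sylvester's criterion Q is positive definite.
⟨·,·⟩ is an inner product exactly when A is positive definite.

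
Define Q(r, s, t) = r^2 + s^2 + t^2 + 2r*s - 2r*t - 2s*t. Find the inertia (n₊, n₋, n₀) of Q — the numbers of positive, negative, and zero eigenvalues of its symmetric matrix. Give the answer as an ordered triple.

(1, 0, 2)

The associated matrix is A = [[1, 1, -1], [1, 1, -1], [-1, -1, 1]].
Congruent diagonalization of A (simultaneous row and column reduction) yields pivots 1, 0, 0.
That gives 1 positive, 2 zero pivots.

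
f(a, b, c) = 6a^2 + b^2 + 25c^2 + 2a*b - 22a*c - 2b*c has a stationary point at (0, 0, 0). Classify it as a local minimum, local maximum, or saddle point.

local minimum

The Hessian at the origin is H = [[12, 2, -22], [2, 2, -2], [-22, -2, 50]].
Applying the same elementary operations to the rows and columns of H produces a congruent diagonal matrix with entries 12, 5/3, 8.
So there are 3 positive pivots.
H is positive definite, so the origin is a strict local minimum.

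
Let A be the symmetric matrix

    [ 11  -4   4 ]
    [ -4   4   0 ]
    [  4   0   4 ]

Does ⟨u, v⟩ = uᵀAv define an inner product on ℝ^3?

yes

Leading principal minors: Δ_1 = 11, Δ_2 = 28, Δ_3 = 48.
All leading principal minors are positive, so by Sylvester's criterion Q is positive definite.
⟨·,·⟩ is an inner product exactly when A is positive definite.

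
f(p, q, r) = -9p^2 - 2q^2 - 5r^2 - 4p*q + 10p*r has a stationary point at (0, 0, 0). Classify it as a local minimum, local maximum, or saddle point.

The Hessian at the origin is H = [[-18, -4, 10], [-4, -4, 0], [10, 0, -10]].
Symmetric row and column elimination reduces H to a congruent diagonal form with pivots -18, -28/9, -20/7.
So there are 3 negative pivots.
H is negative definite, so the origin is a strict local maximum.

local maximum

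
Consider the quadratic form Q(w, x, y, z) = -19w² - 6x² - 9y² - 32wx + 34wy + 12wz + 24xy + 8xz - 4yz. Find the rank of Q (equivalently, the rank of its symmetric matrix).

The associated matrix is A = [[-19, -16, 17, 6], [-16, -6, 12, 4], [17, 12, -9, -2], [6, 4, -2, 0]].
Row-reducing A symmetrically gives the diagonal entries -19, 142/19, 390/71, 4/65.
Counting signs: 3 positive, 1 negative.
The rank is the number of nonzero pivots: 4.

4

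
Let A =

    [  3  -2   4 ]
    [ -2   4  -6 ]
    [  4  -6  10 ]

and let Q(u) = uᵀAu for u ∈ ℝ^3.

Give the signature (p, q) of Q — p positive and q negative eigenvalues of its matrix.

Congruent diagonalization of A (simultaneous row and column reduction) yields pivots 3, 8/3, 1/2.
That gives 3 positive pivots.

(3, 0)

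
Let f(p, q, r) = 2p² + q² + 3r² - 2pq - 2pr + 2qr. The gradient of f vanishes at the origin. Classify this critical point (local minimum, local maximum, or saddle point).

The Hessian at the origin is H = [[4, -2, -2], [-2, 2, 2], [-2, 2, 6]].
Symmetric row and column elimination reduces H to a congruent diagonal form with pivots 4, 1, 4.
Counting signs: 3 positive.
H is positive definite, so the origin is a strict local minimum.

local minimum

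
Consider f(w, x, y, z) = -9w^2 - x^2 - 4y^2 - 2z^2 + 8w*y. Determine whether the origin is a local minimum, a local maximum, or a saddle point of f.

The Hessian at the origin is H = [[-18, 0, 8, 0], [0, -2, 0, 0], [8, 0, -8, 0], [0, 0, 0, -4]].
An LDLᵀ factorisation of H has diagonal entries -18, -2, -40/9, -4.
That gives 4 negative pivots.
H is negative definite, so the origin is a strict local maximum.

local maximum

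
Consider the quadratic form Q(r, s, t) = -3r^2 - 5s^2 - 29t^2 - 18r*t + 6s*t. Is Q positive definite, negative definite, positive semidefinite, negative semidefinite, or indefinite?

negative definite

Write A = [[-3, 0, -9], [0, -5, 3], [-9, 3, -29]].
Symmetric row and column elimination reduces A to a congruent diagonal form with pivots -3, -5, -1/5.
Counting signs: 3 negative.
Hence Q is negative definite.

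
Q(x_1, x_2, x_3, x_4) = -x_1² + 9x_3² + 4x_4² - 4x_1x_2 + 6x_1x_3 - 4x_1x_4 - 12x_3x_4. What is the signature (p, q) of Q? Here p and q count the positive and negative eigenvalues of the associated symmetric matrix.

The associated matrix is A = [[-1, -2, 3, -2], [-2, 0, 0, 0], [3, 0, 9, -6], [-2, 0, -6, 4]].
Applying the same elementary operations to the rows and columns of A produces a congruent diagonal matrix with entries -1, 4, 9, 0.
Counting signs: 2 positive, 1 negative, 1 zero.

(2, 1)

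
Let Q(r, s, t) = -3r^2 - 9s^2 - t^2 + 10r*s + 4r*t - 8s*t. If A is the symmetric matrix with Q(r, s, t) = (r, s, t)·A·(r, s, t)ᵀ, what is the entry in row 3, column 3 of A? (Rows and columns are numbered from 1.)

The coefficient of t^2 in Q is -1, and that is exactly A[3,3].

-1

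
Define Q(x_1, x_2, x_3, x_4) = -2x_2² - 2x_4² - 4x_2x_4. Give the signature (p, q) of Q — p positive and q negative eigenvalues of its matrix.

Write A = [[0, 0, 0, 0], [0, -2, 0, -2], [0, 0, 0, 0], [0, -2, 0, -2]].
Symmetric row and column elimination reduces A to a congruent diagonal form with pivots 0, -2, 0, 0.
So there are 1 negative, 3 zero pivots.

(0, 1)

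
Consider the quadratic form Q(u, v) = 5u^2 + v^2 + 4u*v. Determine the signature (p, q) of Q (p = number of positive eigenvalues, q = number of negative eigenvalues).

The symmetric matrix is A = [[5, 2], [2, 1]].
Congruent diagonalization of A (simultaneous row and column reduction) yields pivots 5, 1/5.
That gives 2 positive pivots.

(2, 0)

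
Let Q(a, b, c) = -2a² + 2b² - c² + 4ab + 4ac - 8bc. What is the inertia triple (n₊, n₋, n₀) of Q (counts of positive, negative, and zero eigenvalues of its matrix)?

The associated matrix is A = [[-2, 2, 2], [2, 2, -4], [2, -4, -1]].
Applying the same elementary operations to the rows and columns of A produces a congruent diagonal matrix with entries -2, 4, 0.
That gives 1 positive, 1 negative, 1 zero pivots.

(1, 1, 1)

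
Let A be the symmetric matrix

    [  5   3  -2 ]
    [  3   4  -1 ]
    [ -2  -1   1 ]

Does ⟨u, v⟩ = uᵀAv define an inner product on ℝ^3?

Symmetric row and column elimination reduces A to a congruent diagonal form with pivots 5, 11/5, 2/11.
That gives 3 positive pivots.
Hence Q is positive definite.
⟨·,·⟩ is an inner product exactly when A is positive definite.

yes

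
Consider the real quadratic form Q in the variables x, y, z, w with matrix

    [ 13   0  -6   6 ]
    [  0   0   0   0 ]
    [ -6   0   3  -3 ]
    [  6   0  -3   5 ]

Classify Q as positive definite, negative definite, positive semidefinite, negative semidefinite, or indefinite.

Symmetric row and column elimination reduces A to a congruent diagonal form with pivots 13, 0, 3/13, 2.
Counting signs: 3 positive, 1 zero.
Hence Q is positive semidefinite.

positive semidefinite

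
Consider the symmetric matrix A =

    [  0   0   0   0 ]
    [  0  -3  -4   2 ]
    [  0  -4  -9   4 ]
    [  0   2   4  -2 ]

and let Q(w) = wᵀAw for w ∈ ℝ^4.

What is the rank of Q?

3

Applying the same elementary operations to the rows and columns of A produces a congruent diagonal matrix with entries 0, -3, -11/3, -2/11.
That gives 3 negative, 1 zero pivots.
The rank is the number of nonzero pivots: 3.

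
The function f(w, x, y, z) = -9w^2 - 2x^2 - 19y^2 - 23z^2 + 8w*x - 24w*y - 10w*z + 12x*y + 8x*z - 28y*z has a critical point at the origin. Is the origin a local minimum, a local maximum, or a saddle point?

The Hessian at the origin is H = [[-18, 8, -24, -10], [8, -4, 12, 8], [-24, 12, -38, -28], [-10, 8, -28, -46]].
Congruent diagonalization of H (simultaneous row and column reduction) yields pivots -18, -4/9, -2, -4.
That gives 4 negative pivots.
H is negative definite, so the origin is a strict local maximum.

local maximum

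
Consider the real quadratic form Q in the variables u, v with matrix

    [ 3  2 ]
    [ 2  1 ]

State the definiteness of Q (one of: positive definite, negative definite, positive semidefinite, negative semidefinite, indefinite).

Applying the same elementary operations to the rows and columns of A produces a congruent diagonal matrix with entries 3, -1/3.
Counting signs: 1 positive, 1 negative.
Hence Q is indefinite.

indefinite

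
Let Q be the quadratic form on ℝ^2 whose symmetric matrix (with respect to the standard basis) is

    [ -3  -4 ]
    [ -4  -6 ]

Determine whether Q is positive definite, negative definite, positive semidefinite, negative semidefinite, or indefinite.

Leading principal minors: Δ_1 = -3, Δ_2 = 2.
The signs alternate starting with Δ_1 < 0, so by Sylvester's criterion Q is negative definite.

negative definite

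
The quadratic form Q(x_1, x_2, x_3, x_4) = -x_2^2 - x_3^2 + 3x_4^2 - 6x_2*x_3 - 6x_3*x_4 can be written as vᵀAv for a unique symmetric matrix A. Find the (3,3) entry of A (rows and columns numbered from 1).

-1

The coefficient of x_3^2 in Q is -1, and that is exactly A[3,3].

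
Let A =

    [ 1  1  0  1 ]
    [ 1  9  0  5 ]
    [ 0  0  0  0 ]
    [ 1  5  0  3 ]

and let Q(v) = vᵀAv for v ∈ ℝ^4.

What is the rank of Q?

2

Symmetric row and column elimination reduces A to a congruent diagonal form with pivots 1, 8, 0, 0.
Counting signs: 2 positive, 2 zero.
The rank is the number of nonzero pivots: 2.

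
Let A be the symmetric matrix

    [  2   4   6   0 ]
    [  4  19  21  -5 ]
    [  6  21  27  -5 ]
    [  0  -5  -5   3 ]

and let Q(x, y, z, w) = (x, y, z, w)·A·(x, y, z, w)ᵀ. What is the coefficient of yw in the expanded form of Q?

The coefficient of yw is A[2,4] + A[4,2] = 2·(-5) = -10.

-10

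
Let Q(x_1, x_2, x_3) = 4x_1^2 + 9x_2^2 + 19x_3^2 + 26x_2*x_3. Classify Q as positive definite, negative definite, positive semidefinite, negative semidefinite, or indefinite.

positive definite

The symmetric matrix of Q is A = [[4, 0, 0], [0, 9, 13], [0, 13, 19]].
Leading principal minors: Δ_1 = 4, Δ_2 = 36, Δ_3 = 8.
All leading principal minors are positive, so by Sylvester's criterion Q is positive definite.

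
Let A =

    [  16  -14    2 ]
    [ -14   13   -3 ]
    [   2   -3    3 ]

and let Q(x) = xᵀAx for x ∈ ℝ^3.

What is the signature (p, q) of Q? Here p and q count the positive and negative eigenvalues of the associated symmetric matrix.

Congruent diagonalization of A (simultaneous row and column reduction) yields pivots 16, 3/4, 2/3.
So there are 3 positive pivots.

(3, 0)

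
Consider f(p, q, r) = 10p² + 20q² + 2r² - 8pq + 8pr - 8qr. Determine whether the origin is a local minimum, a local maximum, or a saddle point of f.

local minimum

The Hessian at the origin is H = [[20, -8, 8], [-8, 40, -8], [8, -8, 4]].
Symmetric row and column elimination reduces H to a congruent diagonal form with pivots 20, 184/5, 4/23.
That gives 3 positive pivots.
H is positive definite, so the origin is a strict local minimum.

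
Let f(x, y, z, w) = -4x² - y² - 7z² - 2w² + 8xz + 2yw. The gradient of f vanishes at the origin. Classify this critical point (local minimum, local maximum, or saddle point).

local maximum

The Hessian at the origin is H = [[-8, 0, 8, 0], [0, -2, 0, 2], [8, 0, -14, 0], [0, 2, 0, -4]].
Applying the same elementary operations to the rows and columns of H produces a congruent diagonal matrix with entries -8, -2, -6, -2.
That gives 4 negative pivots.
H is negative definite, so the origin is a strict local maximum.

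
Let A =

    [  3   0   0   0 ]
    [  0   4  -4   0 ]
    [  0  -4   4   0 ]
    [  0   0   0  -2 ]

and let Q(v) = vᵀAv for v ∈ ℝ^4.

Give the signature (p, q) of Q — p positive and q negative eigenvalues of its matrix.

Congruent diagonalization of A (simultaneous row and column reduction) yields pivots 3, 4, 0, -2.
So there are 2 positive, 1 negative, 1 zero pivots.

(2, 1)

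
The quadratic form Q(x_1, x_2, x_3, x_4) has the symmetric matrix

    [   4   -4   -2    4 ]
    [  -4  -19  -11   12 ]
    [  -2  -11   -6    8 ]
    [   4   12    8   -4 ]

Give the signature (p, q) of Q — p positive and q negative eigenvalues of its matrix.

(3, 1)

Congruent diagonalization of A (simultaneous row and column reduction) yields pivots 4, -23, 8/23, 1/2.
That gives 3 positive, 1 negative pivots.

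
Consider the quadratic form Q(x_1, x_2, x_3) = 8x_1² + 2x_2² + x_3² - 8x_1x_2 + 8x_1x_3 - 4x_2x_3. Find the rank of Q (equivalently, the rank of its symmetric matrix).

Write A = [[8, -4, 4], [-4, 2, -2], [4, -2, 1]].
Row-reducing A symmetrically gives the diagonal entries 8, 0, -1.
So there are 1 positive, 1 negative, 1 zero pivots.
The rank is the number of nonzero pivots: 2.

2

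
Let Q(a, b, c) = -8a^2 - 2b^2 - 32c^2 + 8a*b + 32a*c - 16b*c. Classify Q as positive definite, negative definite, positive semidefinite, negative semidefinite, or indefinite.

negative semidefinite

The symmetric matrix is A = [[-8, 4, 16], [4, -2, -8], [16, -8, -32]].
Row-reducing A symmetrically gives the diagonal entries -8, 0, 0.
That gives 1 negative, 2 zero pivots.
Hence Q is negative semidefinite.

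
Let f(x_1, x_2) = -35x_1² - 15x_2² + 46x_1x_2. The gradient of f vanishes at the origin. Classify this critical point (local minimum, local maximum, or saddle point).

saddle point

The Hessian at the origin is H = [[-70, 46], [46, -30]].
det H = -70·-30 − (46)² = -16 < 0, so H is indefinite.
Therefore the origin is a saddle point.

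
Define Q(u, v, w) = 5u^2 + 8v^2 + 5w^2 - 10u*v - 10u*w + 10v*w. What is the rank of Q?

2

Write A = [[5, -5, -5], [-5, 8, 5], [-5, 5, 5]].
Symmetric row and column elimination reduces A to a congruent diagonal form with pivots 5, 3, 0.
That gives 2 positive, 1 zero pivots.
The rank is the number of nonzero pivots: 2.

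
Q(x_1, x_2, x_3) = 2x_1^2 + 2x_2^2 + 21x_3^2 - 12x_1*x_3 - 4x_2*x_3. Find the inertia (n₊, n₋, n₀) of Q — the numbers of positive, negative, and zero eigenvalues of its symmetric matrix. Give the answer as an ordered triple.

The associated matrix is A = [[2, 0, -6], [0, 2, -2], [-6, -2, 21]].
Symmetric row and column elimination reduces A to a congruent diagonal form with pivots 2, 2, 1.
Counting signs: 3 positive.

(3, 0, 0)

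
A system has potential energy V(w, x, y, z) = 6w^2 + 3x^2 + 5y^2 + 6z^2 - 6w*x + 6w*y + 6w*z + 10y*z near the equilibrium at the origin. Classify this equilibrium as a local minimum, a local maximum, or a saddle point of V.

local minimum

The Hessian at the origin is H = [[12, -6, 6, 6], [-6, 6, 0, 0], [6, 0, 10, 10], [6, 0, 10, 12]].
Row-reducing H symmetrically gives the diagonal entries 12, 3, 4, 2.
That gives 4 positive pivots.
H is positive definite, so the origin is a strict local minimum.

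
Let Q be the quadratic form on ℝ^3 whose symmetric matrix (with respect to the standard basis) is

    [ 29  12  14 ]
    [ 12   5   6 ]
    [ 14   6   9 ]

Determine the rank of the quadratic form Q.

3

An LDLᵀ factorisation of A has diagonal entries 29, 1/29, 1.
That gives 3 positive pivots.
The rank is the number of nonzero pivots: 3.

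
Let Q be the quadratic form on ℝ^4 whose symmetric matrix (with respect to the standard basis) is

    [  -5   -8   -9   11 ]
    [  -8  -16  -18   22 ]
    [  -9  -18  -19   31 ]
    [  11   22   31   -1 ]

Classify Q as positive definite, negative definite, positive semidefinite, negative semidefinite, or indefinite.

Row-reducing A symmetrically gives the diagonal entries -5, -16/5, 5/4, -2.
So there are 1 positive, 3 negative pivots.
Hence Q is indefinite.

indefinite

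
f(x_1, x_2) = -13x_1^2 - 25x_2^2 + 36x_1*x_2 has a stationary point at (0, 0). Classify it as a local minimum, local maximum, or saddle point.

The Hessian at the origin is H = [[-26, 36], [36, -50]].
det H = -26·-50 − (36)² = 4 > 0 and H[1,1] = -26 < 0, so H is negative definite.
Therefore the origin is a local maximum.

local maximum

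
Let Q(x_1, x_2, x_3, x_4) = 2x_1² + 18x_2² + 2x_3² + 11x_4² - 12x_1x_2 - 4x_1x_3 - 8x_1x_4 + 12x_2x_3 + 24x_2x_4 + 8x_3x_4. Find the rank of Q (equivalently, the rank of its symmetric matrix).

2

The symmetric matrix is A = [[2, -6, -2, -4], [-6, 18, 6, 12], [-2, 6, 2, 4], [-4, 12, 4, 11]].
Applying the same elementary operations to the rows and columns of A produces a congruent diagonal matrix with entries 2, 0, 0, 3.
So there are 2 positive, 2 zero pivots.
The rank is the number of nonzero pivots: 2.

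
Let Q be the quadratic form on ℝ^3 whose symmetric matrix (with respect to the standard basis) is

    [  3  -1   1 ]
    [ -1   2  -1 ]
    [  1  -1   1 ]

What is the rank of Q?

Congruent diagonalization of A (simultaneous row and column reduction) yields pivots 3, 5/3, 2/5.
So there are 3 positive pivots.
The rank is the number of nonzero pivots: 3.

3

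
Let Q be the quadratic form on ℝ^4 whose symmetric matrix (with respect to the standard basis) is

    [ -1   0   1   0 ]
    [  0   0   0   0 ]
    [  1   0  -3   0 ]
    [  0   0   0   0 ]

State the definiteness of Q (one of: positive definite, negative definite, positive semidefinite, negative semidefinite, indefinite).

Symmetric row and column elimination reduces A to a congruent diagonal form with pivots -1, 0, -2, 0.
So there are 2 negative, 2 zero pivots.
Hence Q is negative semidefinite.

negative semidefinite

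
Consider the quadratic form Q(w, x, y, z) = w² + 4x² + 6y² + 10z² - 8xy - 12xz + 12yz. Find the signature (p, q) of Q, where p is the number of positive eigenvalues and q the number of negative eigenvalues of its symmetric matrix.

(4, 0)

The symmetric matrix is A = [[1, 0, 0, 0], [0, 4, -4, -6], [0, -4, 6, 6], [0, -6, 6, 10]].
Applying the same elementary operations to the rows and columns of A produces a congruent diagonal matrix with entries 1, 4, 2, 1.
So there are 4 positive pivots.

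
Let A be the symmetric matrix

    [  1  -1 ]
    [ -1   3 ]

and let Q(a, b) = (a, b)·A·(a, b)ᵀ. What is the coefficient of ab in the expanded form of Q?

The coefficient of ab is A[1,2] + A[2,1] = 2·(-1) = -2.

-2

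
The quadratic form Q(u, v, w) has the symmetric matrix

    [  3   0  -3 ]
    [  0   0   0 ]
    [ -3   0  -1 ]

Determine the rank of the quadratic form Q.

2

Symmetric row and column elimination reduces A to a congruent diagonal form with pivots 3, 0, -4.
Counting signs: 1 positive, 1 negative, 1 zero.
The rank is the number of nonzero pivots: 2.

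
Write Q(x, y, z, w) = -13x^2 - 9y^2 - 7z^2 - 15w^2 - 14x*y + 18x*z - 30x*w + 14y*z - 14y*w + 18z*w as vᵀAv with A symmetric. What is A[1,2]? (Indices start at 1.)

The coefficient of x·y in Q is -14. For a symmetric A this equals A[1,2] + A[2,1] = 2·A[1,2].
So A[1,2] = -14/2 = -7.

-7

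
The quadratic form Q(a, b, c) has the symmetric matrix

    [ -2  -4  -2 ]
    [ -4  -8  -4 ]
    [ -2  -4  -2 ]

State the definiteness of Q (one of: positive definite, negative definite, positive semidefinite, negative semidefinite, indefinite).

negative semidefinite

Applying the same elementary operations to the rows and columns of A produces a congruent diagonal matrix with entries -2, 0, 0.
Counting signs: 1 negative, 2 zero.
Hence Q is negative semidefinite.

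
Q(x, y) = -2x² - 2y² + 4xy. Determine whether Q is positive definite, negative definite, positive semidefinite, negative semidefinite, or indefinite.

The symmetric matrix is A = [[-2, 2], [2, -2]].
Symmetric row and column elimination reduces A to a congruent diagonal form with pivots -2, 0.
That gives 1 negative, 1 zero pivots.
Hence Q is negative semidefinite.

negative semidefinite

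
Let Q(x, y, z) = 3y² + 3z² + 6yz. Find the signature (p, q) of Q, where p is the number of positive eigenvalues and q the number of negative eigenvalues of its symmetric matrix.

The symmetric matrix is A = [[0, 0, 0], [0, 3, 3], [0, 3, 3]].
Applying the same elementary operations to the rows and columns of A produces a congruent diagonal matrix with entries 0, 3, 0.
So there are 1 positive, 2 zero pivots.

(1, 0)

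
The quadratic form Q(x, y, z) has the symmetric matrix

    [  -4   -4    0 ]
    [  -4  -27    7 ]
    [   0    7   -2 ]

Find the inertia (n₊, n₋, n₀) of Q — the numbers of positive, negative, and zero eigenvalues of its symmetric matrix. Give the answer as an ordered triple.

Row-reducing A symmetrically gives the diagonal entries -4, -23, 3/23.
So there are 1 positive, 2 negative pivots.

(1, 2, 0)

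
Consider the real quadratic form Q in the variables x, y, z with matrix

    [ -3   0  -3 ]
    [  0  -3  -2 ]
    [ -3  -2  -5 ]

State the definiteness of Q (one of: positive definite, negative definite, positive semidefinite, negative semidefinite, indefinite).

Leading principal minors: Δ_1 = -3, Δ_2 = 9, Δ_3 = -6.
The signs alternate starting with Δ_1 < 0, so by Sylvester's criterion Q is negative definite.

negative definite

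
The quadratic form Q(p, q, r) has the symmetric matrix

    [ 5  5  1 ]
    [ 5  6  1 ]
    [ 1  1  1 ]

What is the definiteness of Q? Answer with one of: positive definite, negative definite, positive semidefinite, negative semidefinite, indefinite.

Leading principal minors: Δ_1 = 5, Δ_2 = 5, Δ_3 = 4.
All leading principal minors are positive, so by Sylvester's criterion Q is positive definite.

positive definite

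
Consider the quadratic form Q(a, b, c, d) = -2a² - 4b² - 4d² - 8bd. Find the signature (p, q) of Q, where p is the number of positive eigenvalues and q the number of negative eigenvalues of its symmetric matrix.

The associated matrix is A = [[-2, 0, 0, 0], [0, -4, 0, -4], [0, 0, 0, 0], [0, -4, 0, -4]].
Row-reducing A symmetrically gives the diagonal entries -2, -4, 0, 0.
That gives 2 negative, 2 zero pivots.

(0, 2)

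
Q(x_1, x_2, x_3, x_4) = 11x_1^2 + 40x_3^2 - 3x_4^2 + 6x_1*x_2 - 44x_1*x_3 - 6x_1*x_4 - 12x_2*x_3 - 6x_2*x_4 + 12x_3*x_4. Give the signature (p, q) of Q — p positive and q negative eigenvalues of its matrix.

The symmetric matrix is A = [[11, 3, -22, -3], [3, 0, -6, -3], [-22, -6, 40, 6], [-3, -3, 6, -3]].
Symmetric row and column elimination reduces A to a congruent diagonal form with pivots 11, -9/11, -4, 2.
That gives 2 positive, 2 negative pivots.

(2, 2)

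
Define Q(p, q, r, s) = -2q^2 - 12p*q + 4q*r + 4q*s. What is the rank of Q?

The symmetric matrix is A = [[0, -6, 0, 0], [-6, -2, 2, 2], [0, 2, 0, 0], [0, 2, 0, 0]].
Row reduction of A gives 2 nonzero rows, so rank A = 2.

2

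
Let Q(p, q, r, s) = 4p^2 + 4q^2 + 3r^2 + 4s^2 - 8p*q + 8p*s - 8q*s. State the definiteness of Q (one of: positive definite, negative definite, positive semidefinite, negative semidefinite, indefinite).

positive semidefinite

The symmetric matrix is A = [[4, -4, 0, 4], [-4, 4, 0, -4], [0, 0, 3, 0], [4, -4, 0, 4]].
Applying the same elementary operations to the rows and columns of A produces a congruent diagonal matrix with entries 4, 0, 3, 0.
Counting signs: 2 positive, 2 zero.
Hence Q is positive semidefinite.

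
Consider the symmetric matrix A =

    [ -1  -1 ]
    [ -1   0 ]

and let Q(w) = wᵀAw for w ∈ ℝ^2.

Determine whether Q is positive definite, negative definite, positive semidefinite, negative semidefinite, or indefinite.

Row-reducing A symmetrically gives the diagonal entries -1, 1.
Counting signs: 1 positive, 1 negative.
Hence Q is indefinite.

indefinite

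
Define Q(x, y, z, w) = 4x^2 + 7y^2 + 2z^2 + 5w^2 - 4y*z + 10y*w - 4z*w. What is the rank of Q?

4

The associated matrix is A = [[4, 0, 0, 0], [0, 7, -2, 5], [0, -2, 2, -2], [0, 5, -2, 5]].
Symmetric row and column elimination reduces A to a congruent diagonal form with pivots 4, 7, 10/7, 6/5.
That gives 4 positive pivots.
The rank is the number of nonzero pivots: 4.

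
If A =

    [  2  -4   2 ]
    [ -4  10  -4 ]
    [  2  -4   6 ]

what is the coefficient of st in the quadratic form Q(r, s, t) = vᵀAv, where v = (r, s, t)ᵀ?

-8

The coefficient of st is A[2,3] + A[3,2] = 2·(-4) = -8.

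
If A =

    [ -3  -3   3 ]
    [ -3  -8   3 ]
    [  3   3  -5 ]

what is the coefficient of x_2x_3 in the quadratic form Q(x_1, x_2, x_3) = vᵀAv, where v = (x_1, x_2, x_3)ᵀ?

6

The coefficient of x_2x_3 is A[2,3] + A[3,2] = 2·3 = 6.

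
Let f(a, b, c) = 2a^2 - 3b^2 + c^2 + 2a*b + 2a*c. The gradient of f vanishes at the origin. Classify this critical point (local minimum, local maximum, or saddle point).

The Hessian at the origin is H = [[4, 2, 2], [2, -6, 0], [2, 0, 2]].
Symmetric row and column elimination reduces H to a congruent diagonal form with pivots 4, -7, 8/7.
That gives 2 positive, 1 negative pivots.
H is indefinite, so the origin is a saddle point.

saddle point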